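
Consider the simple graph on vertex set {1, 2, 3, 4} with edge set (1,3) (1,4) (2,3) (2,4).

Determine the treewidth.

2

A width-2 tree decomposition is:
Bags: B1 = {2, 3, 4}  B2 = {1, 3, 4}
Tree: B1–B2
Every bag has size at most 3, so the width is 3 − 1 = 2 and tw(G) ≤ 2. The edges 4–2–3–1–4 form a cycle, so G is not a tree and its treewidth is at least 2. Hence tw(G) = 2 exactly.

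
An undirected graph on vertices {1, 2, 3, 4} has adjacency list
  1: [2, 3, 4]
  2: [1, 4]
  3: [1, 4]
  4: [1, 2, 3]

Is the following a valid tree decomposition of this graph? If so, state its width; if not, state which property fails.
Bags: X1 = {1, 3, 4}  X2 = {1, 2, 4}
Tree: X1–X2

Yes; width 2.

Checking the three conditions: (i) the bags cover all of {1, 2, 3, 4}; (ii) for each edge, some bag contains both endpoints; (iii) the bags containing any fixed vertex form a subtree. All hold, so the decomposition is valid with width 3 − 1 = 2.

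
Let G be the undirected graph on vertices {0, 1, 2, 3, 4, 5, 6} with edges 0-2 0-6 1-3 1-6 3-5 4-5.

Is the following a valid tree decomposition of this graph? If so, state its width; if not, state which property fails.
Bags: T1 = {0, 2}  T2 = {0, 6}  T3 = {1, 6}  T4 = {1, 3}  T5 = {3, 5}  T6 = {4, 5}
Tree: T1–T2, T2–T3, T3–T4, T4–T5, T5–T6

Yes; width 1.

Checking the three conditions: (i) the bags cover all of {0, 1, 2, 3, 4, 5, 6}; (ii) for each edge, some bag contains both endpoints; (iii) the bags containing any fixed vertex form a subtree. All hold, so the decomposition is valid with width 2 − 1 = 1.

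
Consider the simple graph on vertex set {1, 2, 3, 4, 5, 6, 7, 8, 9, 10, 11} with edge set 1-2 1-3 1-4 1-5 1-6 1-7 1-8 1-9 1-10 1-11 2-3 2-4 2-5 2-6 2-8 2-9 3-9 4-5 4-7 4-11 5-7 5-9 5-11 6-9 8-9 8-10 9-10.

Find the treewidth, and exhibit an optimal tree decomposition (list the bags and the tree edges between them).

Treewidth 3.
Bags: B1 = {1, 4, 5, 11}  B2 = {1, 4, 5, 7}  B3 = {1, 2, 4, 5}  B4 = {1, 2, 5, 9}  B5 = {1, 2, 6, 9}  B6 = {1, 2, 8, 9}  B7 = {1, 8, 9, 10}  B8 = {1, 2, 3, 9}
Tree: B1–B2, B1–B3, B3–B4, B4–B5, B4–B6, B6–B7, B4–B8

The largest bag has 4 vertices, giving width 3; this decomposition certifies tw(G) ≤ 3. For the lower bound, the 4 vertices {1, 4, 5, 11} are pairwise adjacent, and any tree decomposition puts a clique entirely inside one bag — forcing width ≥ 3. The upper and lower bounds meet at 3, so that is the treewidth.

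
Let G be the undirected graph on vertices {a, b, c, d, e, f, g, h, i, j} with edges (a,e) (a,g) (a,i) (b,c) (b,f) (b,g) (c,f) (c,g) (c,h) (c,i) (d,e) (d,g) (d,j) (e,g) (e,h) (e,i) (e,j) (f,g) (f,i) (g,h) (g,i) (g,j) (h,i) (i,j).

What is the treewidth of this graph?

A width-3 tree decomposition is:
Bags: B1 = {a, e, g, i}  B2 = {e, g, h, i}  B3 = {c, g, h, i}  B4 = {e, g, i, j}  B5 = {d, e, g, j}  B6 = {c, f, g, i}  B7 = {b, c, f, g}
Tree: B1–B2, B2–B3, B2–B4, B4–B5, B3–B6, B6–B7
Every bag has size at most 4, so the width is 4 − 1 = 3 and tw(G) ≤ 3. On the other hand G contains the 4-clique {d, e, g, j}. A clique must lie in a single bag of any decomposition, so no decomposition can have width below 3. Therefore the treewidth is 3.

3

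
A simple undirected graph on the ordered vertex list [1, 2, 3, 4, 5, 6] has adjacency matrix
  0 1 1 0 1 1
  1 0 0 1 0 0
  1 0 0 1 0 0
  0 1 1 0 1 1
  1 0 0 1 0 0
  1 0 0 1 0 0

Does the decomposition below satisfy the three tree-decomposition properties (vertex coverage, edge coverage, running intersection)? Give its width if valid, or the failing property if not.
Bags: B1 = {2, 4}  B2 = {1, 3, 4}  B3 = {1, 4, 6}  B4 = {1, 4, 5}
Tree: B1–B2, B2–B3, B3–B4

No — edge (1,2) lies in no bag.

A tree decomposition must satisfy three properties: every vertex lies in some bag; for every edge, both endpoints lie together in some bag; and for every vertex, the bags containing it form a connected subtree. Here edge (1,2) lies in no bag, so the decomposition is invalid.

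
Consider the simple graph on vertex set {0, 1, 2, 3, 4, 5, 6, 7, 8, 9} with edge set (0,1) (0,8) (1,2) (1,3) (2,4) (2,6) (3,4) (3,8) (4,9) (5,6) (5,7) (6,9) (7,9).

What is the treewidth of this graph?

2

A width-2 tree decomposition is:
Bags: B1 = {5, 7, 9}  B2 = {5, 6, 9}  B3 = {4, 6, 9}  B4 = {2, 4, 6}  B5 = {2, 3, 4}  B6 = {1, 2, 3}  B7 = {1, 3, 8}  B8 = {0, 1, 8}
Tree: B1–B2, B2–B3, B3–B4, B4–B5, B5–B6, B6–B7, B7–B8
Each bag holds 3 vertices, so the decomposition has width 2, which upper-bounds the treewidth. Since 7–5–6–9–7 is a cycle in G, G is not acyclic. Forests are exactly the graphs of treewidth ≤ 1, so tw(G) ≥ 2. Combining the bounds, tw(G) = 2.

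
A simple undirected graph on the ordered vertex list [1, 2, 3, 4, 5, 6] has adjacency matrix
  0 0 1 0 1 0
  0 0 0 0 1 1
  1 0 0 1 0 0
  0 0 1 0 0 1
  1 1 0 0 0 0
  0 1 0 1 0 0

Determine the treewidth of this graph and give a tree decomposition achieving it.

Treewidth 2.
Bags: B1 = {2, 5, 6}  B2 = {1, 5, 6}  B3 = {1, 3, 6}  B4 = {3, 4, 6}
Tree: B1–B2, B2–B3, B3–B4

Every bag has size at most 3, so the width is 3 − 1 = 2 and tw(G) ≤ 2. The edges 6–2–5–1–3–4–6 form a cycle, so G is not a tree and its treewidth is at least 2. Therefore the treewidth is 2.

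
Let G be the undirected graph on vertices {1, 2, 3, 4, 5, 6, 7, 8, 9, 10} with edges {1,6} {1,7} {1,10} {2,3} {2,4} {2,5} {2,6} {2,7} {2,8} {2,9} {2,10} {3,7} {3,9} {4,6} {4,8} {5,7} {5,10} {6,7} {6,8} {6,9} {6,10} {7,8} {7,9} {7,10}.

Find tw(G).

3

A width-3 tree decomposition is:
Bags: B1 = {2, 6, 7, 8}  B2 = {2, 6, 7, 10}  B3 = {2, 6, 7, 9}  B4 = {2, 3, 7, 9}  B5 = {2, 4, 6, 8}  B6 = {1, 6, 7, 10}  B7 = {2, 5, 7, 10}
Tree: B1–B2, B1–B3, B3–B4, B1–B5, B2–B6, B2–B7
The largest bag has 4 vertices, giving width 3; this decomposition certifies tw(G) ≤ 3. Conversely, {1, 6, 7, 10} is a clique of size 4, and the vertices of any clique must share a bag in every tree decomposition; so some bag has ≥ 4 vertices and tw(G) ≥ 3. Hence tw(G) = 3 exactly.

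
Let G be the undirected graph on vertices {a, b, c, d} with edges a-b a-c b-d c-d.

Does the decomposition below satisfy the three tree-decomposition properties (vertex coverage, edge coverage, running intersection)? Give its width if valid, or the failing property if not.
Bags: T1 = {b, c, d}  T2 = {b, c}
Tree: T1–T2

A tree decomposition must satisfy three properties: every vertex lies in some bag; for every edge, both endpoints lie together in some bag; and for every vertex, the bags containing it form a connected subtree. Here vertex a appears in no bag, so the decomposition is invalid.

No — vertex a appears in no bag.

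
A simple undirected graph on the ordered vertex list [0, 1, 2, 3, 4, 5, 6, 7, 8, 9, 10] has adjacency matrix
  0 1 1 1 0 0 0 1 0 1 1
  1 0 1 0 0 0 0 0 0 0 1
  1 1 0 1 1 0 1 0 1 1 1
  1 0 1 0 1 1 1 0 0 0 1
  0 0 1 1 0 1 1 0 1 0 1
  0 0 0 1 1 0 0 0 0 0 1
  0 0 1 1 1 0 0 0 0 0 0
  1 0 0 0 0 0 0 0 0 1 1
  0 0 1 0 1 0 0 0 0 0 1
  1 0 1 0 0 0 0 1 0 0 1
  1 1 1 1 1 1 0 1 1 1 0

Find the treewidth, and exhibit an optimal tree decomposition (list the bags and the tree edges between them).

Treewidth 3.
Bags: B1 = {0, 2, 3, 10}  B2 = {2, 3, 4, 10}  B3 = {0, 2, 9, 10}  B4 = {0, 1, 2, 10}  B5 = {2, 3, 4, 6}  B6 = {3, 4, 5, 10}  B7 = {2, 4, 8, 10}  B8 = {0, 7, 9, 10}
Tree: B1–B2, B1–B3, B1–B4, B2–B5, B2–B6, B2–B7, B3–B8

The largest bag has 4 vertices, giving width 3; this decomposition certifies tw(G) ≤ 3. For the lower bound, the 4 vertices {0, 1, 2, 10} are pairwise adjacent, and any tree decomposition puts a clique entirely inside one bag — forcing width ≥ 3. Hence tw(G) = 3 exactly.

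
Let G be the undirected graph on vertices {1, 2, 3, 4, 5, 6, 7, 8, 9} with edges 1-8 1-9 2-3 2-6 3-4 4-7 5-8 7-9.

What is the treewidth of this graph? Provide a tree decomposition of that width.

Treewidth 1.
One optimal decomposition is:
Bags: B1 = {2, 6}  B2 = {2, 3}  B3 = {3, 4}  B4 = {4, 7}  B5 = {7, 9}  B6 = {1, 9}  B7 = {1, 8}  B8 = {5, 8}
Tree: B1–B2, B2–B3, B3–B4, B4–B5, B5–B6, B6–B7, B7–B8

The largest bag has 2 vertices, giving width 1; this decomposition certifies tw(G) ≤ 1. Any graph with an edge has treewidth ≥ 1, and G has the edge 6–2. The upper and lower bounds meet at 1, so that is the treewidth.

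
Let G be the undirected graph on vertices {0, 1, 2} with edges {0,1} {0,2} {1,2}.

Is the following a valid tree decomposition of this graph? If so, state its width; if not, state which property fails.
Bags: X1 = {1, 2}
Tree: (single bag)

No — vertex 0 appears in no bag.

A tree decomposition must satisfy three properties: every vertex lies in some bag; for every edge, both endpoints lie together in some bag; and for every vertex, the bags containing it form a connected subtree. Here vertex 0 appears in no bag, so the decomposition is invalid.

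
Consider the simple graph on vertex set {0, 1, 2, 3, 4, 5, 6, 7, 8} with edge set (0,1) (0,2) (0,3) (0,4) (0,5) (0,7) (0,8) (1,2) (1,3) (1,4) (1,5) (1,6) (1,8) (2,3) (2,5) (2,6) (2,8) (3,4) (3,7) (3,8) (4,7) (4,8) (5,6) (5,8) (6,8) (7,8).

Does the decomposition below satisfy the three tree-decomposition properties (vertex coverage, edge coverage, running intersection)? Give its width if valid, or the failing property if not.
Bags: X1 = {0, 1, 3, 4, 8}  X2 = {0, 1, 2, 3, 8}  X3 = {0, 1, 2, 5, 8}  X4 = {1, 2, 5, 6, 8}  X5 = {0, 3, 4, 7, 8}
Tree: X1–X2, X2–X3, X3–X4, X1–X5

Yes; width 4.

Vertex coverage: the bags together contain {0, 1, 2, 3, 4, 5, 6, 7, 8}, the full vertex set. Edge coverage: each edge of G has both endpoints in at least one bag. Running intersection: for every vertex, the bags containing it form a connected subtree. All three properties hold, so this is a valid tree decomposition of width max|bag| − 1 = 4, and hence tw(G) ≤ 4.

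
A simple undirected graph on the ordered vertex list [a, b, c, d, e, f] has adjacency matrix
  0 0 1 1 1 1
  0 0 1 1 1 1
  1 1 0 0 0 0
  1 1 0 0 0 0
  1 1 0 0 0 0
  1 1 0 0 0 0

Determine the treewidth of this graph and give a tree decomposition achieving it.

The largest bag has 3 vertices, giving width 2; this decomposition certifies tw(G) ≤ 2. The edges a–d–b–f–a form a cycle, so G is not a tree and its treewidth is at least 2. Combining the bounds, tw(G) = 2.

Treewidth 2.
Bags: B1 = {a, b, d}  B2 = {a, b, f}  B3 = {a, b, e}  B4 = {a, b, c}
Tree: B1–B2, B2–B3, B3–B4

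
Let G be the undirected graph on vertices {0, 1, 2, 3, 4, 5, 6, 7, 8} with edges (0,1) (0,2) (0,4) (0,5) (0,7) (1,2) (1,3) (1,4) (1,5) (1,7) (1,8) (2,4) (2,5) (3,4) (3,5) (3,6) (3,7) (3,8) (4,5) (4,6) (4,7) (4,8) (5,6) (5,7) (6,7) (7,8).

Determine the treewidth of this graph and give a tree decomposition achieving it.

Every bag has size at most 5, so the width is 5 − 1 = 4 and tw(G) ≤ 4. On the other hand G contains the 5-clique {1, 3, 4, 7, 8}. A clique must lie in a single bag of any decomposition, so no decomposition can have width below 4. Combining the bounds, tw(G) = 4.

Treewidth 4.
Bags: B1 = {1, 3, 4, 5, 7}  B2 = {0, 1, 4, 5, 7}  B3 = {0, 1, 2, 4, 5}  B4 = {3, 4, 5, 6, 7}  B5 = {1, 3, 4, 7, 8}
Tree: B1–B2, B2–B3, B1–B4, B1–B5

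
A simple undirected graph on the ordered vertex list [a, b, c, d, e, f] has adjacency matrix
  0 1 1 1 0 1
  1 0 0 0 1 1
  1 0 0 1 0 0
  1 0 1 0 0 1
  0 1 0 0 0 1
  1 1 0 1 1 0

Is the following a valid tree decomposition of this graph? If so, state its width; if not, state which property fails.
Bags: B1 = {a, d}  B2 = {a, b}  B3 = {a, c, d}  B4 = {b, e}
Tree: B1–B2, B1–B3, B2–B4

No — vertex f appears in no bag.

A tree decomposition must satisfy three properties: every vertex lies in some bag; for every edge, both endpoints lie together in some bag; and for every vertex, the bags containing it form a connected subtree. Here vertex f appears in no bag, so the decomposition is invalid.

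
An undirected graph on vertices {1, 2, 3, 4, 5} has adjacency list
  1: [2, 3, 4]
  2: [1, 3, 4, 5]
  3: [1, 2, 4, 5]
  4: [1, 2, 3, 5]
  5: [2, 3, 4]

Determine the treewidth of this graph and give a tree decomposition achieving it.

Treewidth 3.
Bags: B1 = {1, 2, 3, 4}  B2 = {2, 3, 4, 5}
Tree: B1–B2

Each bag holds 4 vertices, so the decomposition has width 3, which upper-bounds the treewidth. Conversely, {1, 2, 3, 4} is a clique of size 4, and the vertices of any clique must share a bag in every tree decomposition; so some bag has ≥ 4 vertices and tw(G) ≥ 3. Combining the bounds, tw(G) = 3.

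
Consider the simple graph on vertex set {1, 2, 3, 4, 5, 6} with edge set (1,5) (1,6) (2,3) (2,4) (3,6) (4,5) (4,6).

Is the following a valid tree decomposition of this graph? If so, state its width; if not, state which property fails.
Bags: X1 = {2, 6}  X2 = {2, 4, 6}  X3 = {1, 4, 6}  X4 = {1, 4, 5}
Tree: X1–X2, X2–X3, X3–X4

A tree decomposition must satisfy three properties: every vertex lies in some bag; for every edge, both endpoints lie together in some bag; and for every vertex, the bags containing it form a connected subtree. Here vertex 3 appears in no bag, so the decomposition is invalid.

No — vertex 3 appears in no bag.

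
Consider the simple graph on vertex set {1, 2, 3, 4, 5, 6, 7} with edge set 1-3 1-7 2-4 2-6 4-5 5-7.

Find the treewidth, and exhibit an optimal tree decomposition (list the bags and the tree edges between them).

Every bag has size at most 2, so the width is 2 − 1 = 1 and tw(G) ≤ 1. G has an edge, so its treewidth is at least 1. Combining the bounds, tw(G) = 1.

Treewidth 1.
One such decomposition:
Bags: B1 = {2, 6}  B2 = {2, 4}  B3 = {4, 5}  B4 = {5, 7}  B5 = {1, 7}  B6 = {1, 3}
Tree: B1–B2, B2–B3, B3–B4, B4–B5, B5–B6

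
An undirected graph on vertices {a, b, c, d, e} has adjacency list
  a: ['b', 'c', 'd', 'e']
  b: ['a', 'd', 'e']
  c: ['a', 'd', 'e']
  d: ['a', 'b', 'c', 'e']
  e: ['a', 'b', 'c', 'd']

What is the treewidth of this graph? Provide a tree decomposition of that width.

Treewidth 3.
One such decomposition:
Bags: B1 = {a, c, d, e}  B2 = {a, b, d, e}
Tree: B1–B2

Every bag has size at most 4, so the width is 4 − 1 = 3 and tw(G) ≤ 3. On the other hand G contains the 4-clique {a, c, d, e}. A clique must lie in a single bag of any decomposition, so no decomposition can have width below 3. Therefore the treewidth is 3.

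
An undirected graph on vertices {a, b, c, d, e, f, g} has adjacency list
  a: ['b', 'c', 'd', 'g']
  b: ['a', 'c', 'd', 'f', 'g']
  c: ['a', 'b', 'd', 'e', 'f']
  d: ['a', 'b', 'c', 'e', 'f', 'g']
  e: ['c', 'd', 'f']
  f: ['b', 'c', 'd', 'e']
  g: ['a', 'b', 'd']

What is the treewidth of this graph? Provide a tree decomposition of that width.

Each bag holds 4 vertices, so the decomposition has width 3, which upper-bounds the treewidth. Conversely, {c, d, e, f} is a clique of size 4, and the vertices of any clique must share a bag in every tree decomposition; so some bag has ≥ 4 vertices and tw(G) ≥ 3. The upper and lower bounds meet at 3, so that is the treewidth.

Treewidth 3.
Bags: B1 = {a, b, d, g}  B2 = {a, b, c, d}  B3 = {b, c, d, f}  B4 = {c, d, e, f}
Tree: B1–B2, B2–B3, B3–B4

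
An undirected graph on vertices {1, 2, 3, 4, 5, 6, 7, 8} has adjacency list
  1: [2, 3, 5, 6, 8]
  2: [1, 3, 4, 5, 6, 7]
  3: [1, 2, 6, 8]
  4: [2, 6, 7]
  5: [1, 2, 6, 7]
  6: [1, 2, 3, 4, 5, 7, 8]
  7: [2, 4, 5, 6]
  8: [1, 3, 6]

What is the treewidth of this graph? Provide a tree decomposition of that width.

Every bag has size at most 4, so the width is 4 − 1 = 3 and tw(G) ≤ 3. Conversely, {1, 3, 6, 8} is a clique of size 4, and the vertices of any clique must share a bag in every tree decomposition; so some bag has ≥ 4 vertices and tw(G) ≥ 3. Hence tw(G) = 3 exactly.

Treewidth 3.
One such decomposition:
Bags: B1 = {1, 2, 5, 6}  B2 = {1, 2, 3, 6}  B3 = {2, 5, 6, 7}  B4 = {1, 3, 6, 8}  B5 = {2, 4, 6, 7}
Tree: B1–B2, B1–B3, B2–B4, B3–B5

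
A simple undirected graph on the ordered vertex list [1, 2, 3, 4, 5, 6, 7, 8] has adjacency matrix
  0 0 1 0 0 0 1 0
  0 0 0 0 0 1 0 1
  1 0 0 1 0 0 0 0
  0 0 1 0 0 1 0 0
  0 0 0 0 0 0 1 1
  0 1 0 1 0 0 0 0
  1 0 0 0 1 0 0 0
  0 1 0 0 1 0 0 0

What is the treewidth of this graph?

A width-2 tree decomposition is:
Bags: B1 = {2, 6, 8}  B2 = {4, 6, 8}  B3 = {3, 4, 8}  B4 = {1, 3, 8}  B5 = {1, 7, 8}  B6 = {5, 7, 8}
Tree: B1–B2, B2–B3, B3–B4, B4–B5, B5–B6
Each bag holds 3 vertices, so the decomposition has width 2, which upper-bounds the treewidth. Since 8–2–6–4–3–1–7–5–8 is a cycle in G, G is not acyclic. Forests are exactly the graphs of treewidth ≤ 1, so tw(G) ≥ 2. Combining the bounds, tw(G) = 2.

2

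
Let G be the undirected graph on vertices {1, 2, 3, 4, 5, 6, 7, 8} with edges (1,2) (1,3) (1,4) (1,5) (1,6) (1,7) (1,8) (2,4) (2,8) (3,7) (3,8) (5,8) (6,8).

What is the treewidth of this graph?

2

A width-2 tree decomposition is:
Bags: B1 = {1, 6, 8}  B2 = {1, 3, 8}  B3 = {1, 3, 7}  B4 = {1, 2, 8}  B5 = {1, 2, 4}  B6 = {1, 5, 8}
Tree: B1–B2, B2–B3, B1–B4, B4–B5, B4–B6
Every bag has size at most 3, so the width is 3 − 1 = 2 and tw(G) ≤ 2. On the other hand G contains the 3-clique {1, 2, 8}. A clique must lie in a single bag of any decomposition, so no decomposition can have width below 2. Hence tw(G) = 2 exactly.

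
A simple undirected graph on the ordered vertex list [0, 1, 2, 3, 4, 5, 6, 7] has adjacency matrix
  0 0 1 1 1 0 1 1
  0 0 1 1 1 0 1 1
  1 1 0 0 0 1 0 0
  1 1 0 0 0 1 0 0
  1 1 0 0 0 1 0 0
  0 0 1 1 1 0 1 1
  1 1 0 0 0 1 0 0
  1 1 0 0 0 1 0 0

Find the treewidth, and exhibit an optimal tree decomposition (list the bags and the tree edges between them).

Every bag has size at most 4, so the width is 4 − 1 = 3 and tw(G) ≤ 3. For the lower bound: the 4 vertex sets {1,6}, {0,4}, {5}, {3} are disjoint, each induces a connected subgraph, and every pair is joined by at least one edge of G. Contracting each set to a single vertex therefore yields K_{4} as a minor, and since treewidth is minor-monotone, tw(G) ≥ tw(K_{4}) = 3. Therefore the treewidth is 3.

Treewidth 3.
Bags: B1 = {0, 1, 5, 6}  B2 = {0, 1, 4, 5}  B3 = {0, 1, 3, 5}  B4 = {0, 1, 5, 7}  B5 = {0, 1, 2, 5}
Tree: B1–B2, B2–B3, B3–B4, B4–B5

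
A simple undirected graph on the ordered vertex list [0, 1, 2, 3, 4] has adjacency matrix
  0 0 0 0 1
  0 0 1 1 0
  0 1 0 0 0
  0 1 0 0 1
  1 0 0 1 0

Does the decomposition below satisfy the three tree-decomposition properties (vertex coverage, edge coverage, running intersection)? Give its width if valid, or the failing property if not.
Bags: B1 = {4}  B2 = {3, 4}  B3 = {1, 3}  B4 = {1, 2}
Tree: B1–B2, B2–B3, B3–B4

A tree decomposition must satisfy three properties: every vertex lies in some bag; for every edge, both endpoints lie together in some bag; and for every vertex, the bags containing it form a connected subtree. Here vertex 0 appears in no bag, so the decomposition is invalid.

No — vertex 0 appears in no bag.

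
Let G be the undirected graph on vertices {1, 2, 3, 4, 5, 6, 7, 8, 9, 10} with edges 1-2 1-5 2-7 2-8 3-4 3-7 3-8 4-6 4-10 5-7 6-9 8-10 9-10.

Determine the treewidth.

A width-2 tree decomposition is:
Bags: B1 = {4, 6, 9}  B2 = {4, 9, 10}  B3 = {3, 4, 10}  B4 = {3, 8, 10}  B5 = {3, 7, 8}  B6 = {2, 7, 8}  B7 = {2, 5, 7}  B8 = {1, 2, 5}
Tree: B1–B2, B2–B3, B3–B4, B4–B5, B5–B6, B6–B7, B7–B8
The largest bag has 3 vertices, giving width 2; this decomposition certifies tw(G) ≤ 2. Since 6–9–10–4–6 is a cycle in G, G is not acyclic. Forests are exactly the graphs of treewidth ≤ 1, so tw(G) ≥ 2. The upper and lower bounds meet at 2, so that is the treewidth.

2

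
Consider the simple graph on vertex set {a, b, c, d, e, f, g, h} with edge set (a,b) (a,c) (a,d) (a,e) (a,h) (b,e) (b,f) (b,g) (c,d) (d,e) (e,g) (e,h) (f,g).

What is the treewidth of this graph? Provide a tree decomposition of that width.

Every bag has size at most 3, so the width is 3 − 1 = 2 and tw(G) ≤ 2. On the other hand G contains the 3-clique {b, e, g}. A clique must lie in a single bag of any decomposition, so no decomposition can have width below 2. Hence tw(G) = 2 exactly.

Treewidth 2.
One such decomposition:
Bags: B1 = {a, e, h}  B2 = {a, b, e}  B3 = {a, d, e}  B4 = {b, e, g}  B5 = {a, c, d}  B6 = {b, f, g}
Tree: B1–B2, B2–B3, B2–B4, B3–B5, B4–B6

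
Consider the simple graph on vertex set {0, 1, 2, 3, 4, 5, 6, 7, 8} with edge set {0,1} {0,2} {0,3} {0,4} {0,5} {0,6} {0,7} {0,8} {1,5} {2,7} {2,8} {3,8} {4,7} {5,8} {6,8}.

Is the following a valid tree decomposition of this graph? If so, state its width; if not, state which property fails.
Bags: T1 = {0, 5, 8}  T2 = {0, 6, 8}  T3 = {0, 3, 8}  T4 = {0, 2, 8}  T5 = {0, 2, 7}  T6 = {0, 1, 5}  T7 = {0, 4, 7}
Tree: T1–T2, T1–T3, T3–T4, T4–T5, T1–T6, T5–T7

Every vertex of G appears in some bag (union = {0, 1, 2, 3, 4, 5, 6, 7, 8}); every edge is covered by a bag; and for each vertex v the set of bags containing v is connected in the bag tree. The decomposition is therefore valid. The largest bag has 3 vertices, so the width is 2.

Yes; width 2.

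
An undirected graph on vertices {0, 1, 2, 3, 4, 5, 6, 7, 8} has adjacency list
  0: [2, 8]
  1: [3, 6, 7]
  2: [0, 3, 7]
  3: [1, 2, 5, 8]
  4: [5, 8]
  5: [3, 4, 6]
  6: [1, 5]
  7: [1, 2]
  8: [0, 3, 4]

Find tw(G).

A width-3 tree decomposition is:
Bags: B1 = {0, 2, 4, 8}  B2 = {2, 3, 4, 8}  B3 = {2, 3, 4, 5}  B4 = {2, 3, 5, 7}  B5 = {1, 3, 5, 7}  B6 = {1, 5, 6, 7}
Tree: B1–B2, B2–B3, B3–B4, B4–B5, B5–B6
Every bag has size at most 4, so the width is 4 − 1 = 3 and tw(G) ≤ 3. For the lower bound: the 4 vertex sets {0,4,8}, {2}, {3}, {1,5,6,7} are disjoint, each induces a connected subgraph, and every pair is joined by at least one edge of G. Contracting each set to a single vertex therefore yields K_{4} as a minor, and since treewidth is minor-monotone, tw(G) ≥ tw(K_{4}) = 3. Therefore the treewidth is 3.

3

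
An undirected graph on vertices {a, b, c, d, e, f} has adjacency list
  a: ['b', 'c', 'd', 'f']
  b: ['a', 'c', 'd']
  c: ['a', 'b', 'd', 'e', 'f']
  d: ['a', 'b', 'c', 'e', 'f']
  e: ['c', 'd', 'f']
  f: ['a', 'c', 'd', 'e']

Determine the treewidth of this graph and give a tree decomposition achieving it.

The largest bag has 4 vertices, giving width 3; this decomposition certifies tw(G) ≤ 3. Conversely, {c, d, e, f} is a clique of size 4, and the vertices of any clique must share a bag in every tree decomposition; so some bag has ≥ 4 vertices and tw(G) ≥ 3. Hence tw(G) = 3 exactly.

Treewidth 3.
Bags: B1 = {a, c, d, f}  B2 = {c, d, e, f}  B3 = {a, b, c, d}
Tree: B1–B2, B1–B3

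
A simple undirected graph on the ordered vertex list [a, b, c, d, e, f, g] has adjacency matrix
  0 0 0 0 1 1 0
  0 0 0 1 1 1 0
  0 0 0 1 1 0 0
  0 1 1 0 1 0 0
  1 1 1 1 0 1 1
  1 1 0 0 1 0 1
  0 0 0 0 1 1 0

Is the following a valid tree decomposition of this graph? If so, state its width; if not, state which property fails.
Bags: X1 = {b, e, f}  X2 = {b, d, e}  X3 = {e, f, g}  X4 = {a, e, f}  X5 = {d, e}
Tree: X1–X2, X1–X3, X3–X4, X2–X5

No — vertex c appears in no bag.

A tree decomposition must satisfy three properties: every vertex lies in some bag; for every edge, both endpoints lie together in some bag; and for every vertex, the bags containing it form a connected subtree. Here vertex c appears in no bag, so the decomposition is invalid.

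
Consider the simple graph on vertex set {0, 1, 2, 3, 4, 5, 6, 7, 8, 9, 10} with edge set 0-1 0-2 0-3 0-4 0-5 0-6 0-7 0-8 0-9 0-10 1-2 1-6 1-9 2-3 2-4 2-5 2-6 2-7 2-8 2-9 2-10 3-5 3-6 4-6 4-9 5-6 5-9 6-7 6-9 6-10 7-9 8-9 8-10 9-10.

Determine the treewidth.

A width-4 tree decomposition is:
Bags: B1 = {0, 2, 6, 7, 9}  B2 = {0, 2, 5, 6, 9}  B3 = {0, 2, 3, 5, 6}  B4 = {0, 2, 4, 6, 9}  B5 = {0, 1, 2, 6, 9}  B6 = {0, 2, 6, 9, 10}  B7 = {0, 2, 8, 9, 10}
Tree: B1–B2, B2–B3, B1–B4, B1–B5, B1–B6, B6–B7
Every bag has size at most 5, so the width is 5 − 1 = 4 and tw(G) ≤ 4. For the lower bound, the 5 vertices {0, 2, 8, 9, 10} are pairwise adjacent, and any tree decomposition puts a clique entirely inside one bag — forcing width ≥ 4. The upper and lower bounds meet at 4, so that is the treewidth.

4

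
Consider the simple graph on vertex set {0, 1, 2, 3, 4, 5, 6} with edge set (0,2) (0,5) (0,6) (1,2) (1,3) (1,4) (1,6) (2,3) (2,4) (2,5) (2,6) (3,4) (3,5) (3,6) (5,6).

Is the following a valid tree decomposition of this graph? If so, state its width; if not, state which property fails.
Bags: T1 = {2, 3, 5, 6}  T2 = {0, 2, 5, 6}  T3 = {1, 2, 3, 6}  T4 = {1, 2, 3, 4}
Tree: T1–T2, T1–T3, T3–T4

Yes; width 3.

Every vertex of G appears in some bag (union = {0, 1, 2, 3, 4, 5, 6}); every edge is covered by a bag; and for each vertex v the set of bags containing v is connected in the bag tree. The decomposition is therefore valid. The largest bag has 4 vertices, so the width is 3.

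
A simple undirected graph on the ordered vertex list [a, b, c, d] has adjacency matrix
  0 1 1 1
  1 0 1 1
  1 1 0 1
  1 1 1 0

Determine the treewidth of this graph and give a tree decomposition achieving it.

With just one bag of size 4, the width is 4 − 1 = 3, so tw(G) ≤ 3. Conversely, {a, b, c, d} is a clique of size 4, and the vertices of any clique must share a bag in every tree decomposition; so some bag has ≥ 4 vertices and tw(G) ≥ 3. Therefore the treewidth is 3.

Treewidth 3.
Bags: B1 = {a, b, c, d}
Tree: (single bag)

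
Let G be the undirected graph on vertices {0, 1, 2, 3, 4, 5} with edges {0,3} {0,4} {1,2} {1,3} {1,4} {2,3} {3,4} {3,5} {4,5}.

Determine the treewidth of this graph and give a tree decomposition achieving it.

The largest bag has 3 vertices, giving width 2; this decomposition certifies tw(G) ≤ 2. Conversely, {1, 2, 3} is a clique of size 3, and the vertices of any clique must share a bag in every tree decomposition; so some bag has ≥ 3 vertices and tw(G) ≥ 2. The upper and lower bounds meet at 2, so that is the treewidth.

Treewidth 2.
One optimal decomposition is:
Bags: B1 = {1, 3, 4}  B2 = {0, 3, 4}  B3 = {3, 4, 5}  B4 = {1, 2, 3}
Tree: B1–B2, B1–B3, B1–B4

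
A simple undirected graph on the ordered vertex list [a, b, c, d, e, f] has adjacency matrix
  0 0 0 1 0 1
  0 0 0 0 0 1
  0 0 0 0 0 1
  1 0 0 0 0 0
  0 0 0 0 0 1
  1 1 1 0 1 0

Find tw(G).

A width-1 tree decomposition is:
Bags: B1 = {b, f}  B2 = {c, f}  B3 = {a, f}  B4 = {a, d}  B5 = {e, f}
Tree: B1–B2, B1–B3, B3–B4, B2–B5
Each bag holds 2 vertices, so the decomposition has width 1, which upper-bounds the treewidth. G has an edge, so its treewidth is at least 1. Combining the bounds, tw(G) = 1.

1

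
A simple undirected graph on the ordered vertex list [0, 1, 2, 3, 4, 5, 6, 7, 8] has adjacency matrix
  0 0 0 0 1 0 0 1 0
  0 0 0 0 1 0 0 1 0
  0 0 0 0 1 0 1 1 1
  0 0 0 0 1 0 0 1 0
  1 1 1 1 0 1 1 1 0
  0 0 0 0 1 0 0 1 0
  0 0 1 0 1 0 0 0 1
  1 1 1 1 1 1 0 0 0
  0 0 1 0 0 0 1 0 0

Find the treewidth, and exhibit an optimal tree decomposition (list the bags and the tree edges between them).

Each bag holds 3 vertices, so the decomposition has width 2, which upper-bounds the treewidth. On the other hand G contains the 3-clique {2, 6, 8}. A clique must lie in a single bag of any decomposition, so no decomposition can have width below 2. Combining the bounds, tw(G) = 2.

Treewidth 2.
One optimal decomposition is:
Bags: B1 = {2, 4, 7}  B2 = {2, 4, 6}  B3 = {0, 4, 7}  B4 = {1, 4, 7}  B5 = {3, 4, 7}  B6 = {4, 5, 7}  B7 = {2, 6, 8}
Tree: B1–B2, B1–B3, B1–B4, B3–B5, B5–B6, B2–B7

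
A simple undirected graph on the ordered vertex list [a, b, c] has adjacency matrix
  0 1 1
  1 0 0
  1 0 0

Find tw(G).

A width-1 tree decomposition is:
Bags: B1 = {a, c}  B2 = {a, b}
Tree: B1–B2
Each bag holds 2 vertices, so the decomposition has width 1, which upper-bounds the treewidth. Any graph with an edge has treewidth ≥ 1, and G has the edge a–c. Combining the bounds, tw(G) = 1.

1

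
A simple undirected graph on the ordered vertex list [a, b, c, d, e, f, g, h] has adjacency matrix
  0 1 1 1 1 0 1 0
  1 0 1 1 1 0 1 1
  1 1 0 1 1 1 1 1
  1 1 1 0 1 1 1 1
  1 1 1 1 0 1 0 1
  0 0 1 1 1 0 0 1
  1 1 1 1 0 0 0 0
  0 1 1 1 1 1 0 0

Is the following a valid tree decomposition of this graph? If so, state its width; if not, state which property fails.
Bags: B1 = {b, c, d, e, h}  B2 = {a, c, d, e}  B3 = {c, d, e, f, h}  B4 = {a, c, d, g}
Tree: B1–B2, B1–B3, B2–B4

A tree decomposition must satisfy three properties: every vertex lies in some bag; for every edge, both endpoints lie together in some bag; and for every vertex, the bags containing it form a connected subtree. Here edge (b,a) lies in no bag, so the decomposition is invalid.

No — edge (b,a) lies in no bag.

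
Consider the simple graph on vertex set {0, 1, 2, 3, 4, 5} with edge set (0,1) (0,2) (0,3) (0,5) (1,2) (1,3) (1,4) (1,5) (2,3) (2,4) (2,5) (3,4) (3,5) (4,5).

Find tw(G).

A width-4 tree decomposition is:
Bags: B1 = {1, 2, 3, 4, 5}  B2 = {0, 1, 2, 3, 5}
Tree: B1–B2
Every bag has size at most 5, so the width is 5 − 1 = 4 and tw(G) ≤ 4. For the lower bound, the 5 vertices {0, 1, 2, 3, 5} are pairwise adjacent, and any tree decomposition puts a clique entirely inside one bag — forcing width ≥ 4. Hence tw(G) = 4 exactly.

4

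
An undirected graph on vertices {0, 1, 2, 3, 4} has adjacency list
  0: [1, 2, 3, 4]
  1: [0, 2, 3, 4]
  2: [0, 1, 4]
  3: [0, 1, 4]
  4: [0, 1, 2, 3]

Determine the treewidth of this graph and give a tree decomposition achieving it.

Each bag holds 4 vertices, so the decomposition has width 3, which upper-bounds the treewidth. Conversely, {0, 1, 2, 4} is a clique of size 4, and the vertices of any clique must share a bag in every tree decomposition; so some bag has ≥ 4 vertices and tw(G) ≥ 3. Hence tw(G) = 3 exactly.

Treewidth 3.
Bags: B1 = {0, 1, 3, 4}  B2 = {0, 1, 2, 4}
Tree: B1–B2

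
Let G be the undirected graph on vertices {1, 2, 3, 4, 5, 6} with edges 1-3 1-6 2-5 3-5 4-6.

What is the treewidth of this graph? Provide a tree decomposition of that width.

The largest bag has 2 vertices, giving width 1; this decomposition certifies tw(G) ≤ 1. Any graph with an edge has treewidth ≥ 1, and G has the edge 2–5. Combining the bounds, tw(G) = 1.

Treewidth 1.
Bags: B1 = {2, 5}  B2 = {3, 5}  B3 = {1, 3}  B4 = {1, 6}  B5 = {4, 6}
Tree: B1–B2, B2–B3, B3–B4, B4–B5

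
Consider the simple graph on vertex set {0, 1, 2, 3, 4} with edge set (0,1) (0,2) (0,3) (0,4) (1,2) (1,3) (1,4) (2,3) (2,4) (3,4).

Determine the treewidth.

4

A width-4 tree decomposition is:
Bags: B1 = {0, 1, 2, 3, 4}
Tree: (single bag)
A single bag containing all 5 vertices is trivially a valid decomposition of width 4. Conversely, {0, 1, 2, 3, 4} is a clique of size 5, and the vertices of any clique must share a bag in every tree decomposition; so some bag has ≥ 5 vertices and tw(G) ≥ 4. The upper and lower bounds meet at 4, so that is the treewidth.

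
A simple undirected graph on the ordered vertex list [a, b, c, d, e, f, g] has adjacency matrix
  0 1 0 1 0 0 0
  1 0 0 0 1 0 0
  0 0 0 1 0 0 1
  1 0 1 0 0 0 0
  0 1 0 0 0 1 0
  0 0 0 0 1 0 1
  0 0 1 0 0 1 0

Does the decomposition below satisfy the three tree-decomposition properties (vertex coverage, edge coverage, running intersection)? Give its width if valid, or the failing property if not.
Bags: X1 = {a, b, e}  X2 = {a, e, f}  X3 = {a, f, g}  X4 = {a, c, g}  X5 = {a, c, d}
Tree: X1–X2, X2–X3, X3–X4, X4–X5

Every vertex of G appears in some bag (union = {a, b, c, d, e, f, g}); every edge is covered by a bag; and for each vertex v the set of bags containing v is connected in the bag tree. The decomposition is therefore valid. The largest bag has 3 vertices, so the width is 2.

Yes; width 2.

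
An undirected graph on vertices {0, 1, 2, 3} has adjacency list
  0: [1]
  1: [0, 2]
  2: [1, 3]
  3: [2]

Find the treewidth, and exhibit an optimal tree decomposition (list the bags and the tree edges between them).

Each bag holds 2 vertices, so the decomposition has width 1, which upper-bounds the treewidth. Any graph with an edge has treewidth ≥ 1, and G has the edge 2–3. Therefore the treewidth is 1.

Treewidth 1.
One optimal decomposition is:
Bags: B1 = {2, 3}  B2 = {1, 2}  B3 = {0, 1}
Tree: B1–B2, B2–B3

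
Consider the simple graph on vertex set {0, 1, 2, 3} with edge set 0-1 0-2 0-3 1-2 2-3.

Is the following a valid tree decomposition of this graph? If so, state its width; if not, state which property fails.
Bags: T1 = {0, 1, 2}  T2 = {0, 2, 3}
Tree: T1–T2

Yes; width 2.

Every vertex of G appears in some bag (union = {0, 1, 2, 3}); every edge is covered by a bag; and for each vertex v the set of bags containing v is connected in the bag tree. The decomposition is therefore valid. The largest bag has 3 vertices, so the width is 2.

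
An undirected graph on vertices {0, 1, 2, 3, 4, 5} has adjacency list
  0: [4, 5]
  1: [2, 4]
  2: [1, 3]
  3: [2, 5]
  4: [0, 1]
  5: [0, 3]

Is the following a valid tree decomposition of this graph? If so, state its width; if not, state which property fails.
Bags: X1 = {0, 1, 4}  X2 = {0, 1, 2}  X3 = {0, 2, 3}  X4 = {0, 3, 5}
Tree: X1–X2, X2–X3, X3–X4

Checking the three conditions: (i) the bags cover all of {0, 1, 2, 3, 4, 5}; (ii) for each edge, some bag contains both endpoints; (iii) the bags containing any fixed vertex form a subtree. All hold, so the decomposition is valid with width 3 − 1 = 2.

Yes; width 2.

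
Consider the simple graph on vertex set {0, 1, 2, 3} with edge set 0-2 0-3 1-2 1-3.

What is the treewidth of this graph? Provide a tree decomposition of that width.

Each bag holds 3 vertices, so the decomposition has width 2, which upper-bounds the treewidth. For the lower bound, G contains the cycle 1–3–0–2–1, so G is not a forest; only forests have treewidth ≤ 1, hence tw(G) ≥ 2. The upper and lower bounds meet at 2, so that is the treewidth.

Treewidth 2.
Bags: B1 = {0, 1, 3}  B2 = {0, 1, 2}
Tree: B1–B2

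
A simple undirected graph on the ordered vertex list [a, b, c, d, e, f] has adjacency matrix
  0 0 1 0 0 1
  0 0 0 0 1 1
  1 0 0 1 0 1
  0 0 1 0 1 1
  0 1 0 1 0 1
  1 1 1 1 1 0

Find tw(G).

2

A width-2 tree decomposition is:
Bags: B1 = {c, d, f}  B2 = {d, e, f}  B3 = {a, c, f}  B4 = {b, e, f}
Tree: B1–B2, B1–B3, B2–B4
Each bag holds 3 vertices, so the decomposition has width 2, which upper-bounds the treewidth. On the other hand G contains the 3-clique {d, e, f}. A clique must lie in a single bag of any decomposition, so no decomposition can have width below 2. Combining the bounds, tw(G) = 2.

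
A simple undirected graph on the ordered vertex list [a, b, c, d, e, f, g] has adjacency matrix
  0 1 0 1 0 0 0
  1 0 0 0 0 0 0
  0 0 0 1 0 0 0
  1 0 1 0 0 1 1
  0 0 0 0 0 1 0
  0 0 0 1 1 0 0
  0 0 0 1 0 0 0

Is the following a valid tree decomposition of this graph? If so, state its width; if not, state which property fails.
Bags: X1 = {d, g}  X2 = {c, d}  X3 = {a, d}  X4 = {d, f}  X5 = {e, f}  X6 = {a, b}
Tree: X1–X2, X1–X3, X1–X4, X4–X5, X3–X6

Yes; width 1.

Checking the three conditions: (i) the bags cover all of {a, b, c, d, e, f, g}; (ii) for each edge, some bag contains both endpoints; (iii) the bags containing any fixed vertex form a subtree. All hold, so the decomposition is valid with width 2 − 1 = 1.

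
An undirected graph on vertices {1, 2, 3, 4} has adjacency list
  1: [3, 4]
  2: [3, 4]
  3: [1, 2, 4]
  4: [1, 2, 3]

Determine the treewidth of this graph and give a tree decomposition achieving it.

Every bag has size at most 3, so the width is 3 − 1 = 2 and tw(G) ≤ 2. Conversely, {1, 3, 4} is a clique of size 3, and the vertices of any clique must share a bag in every tree decomposition; so some bag has ≥ 3 vertices and tw(G) ≥ 2. Combining the bounds, tw(G) = 2.

Treewidth 2.
One such decomposition:
Bags: B1 = {2, 3, 4}  B2 = {1, 3, 4}
Tree: B1–B2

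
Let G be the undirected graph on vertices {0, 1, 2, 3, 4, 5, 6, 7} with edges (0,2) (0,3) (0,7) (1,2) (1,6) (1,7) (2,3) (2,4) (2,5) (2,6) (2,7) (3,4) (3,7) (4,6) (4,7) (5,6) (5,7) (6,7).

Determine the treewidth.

A width-3 tree decomposition is:
Bags: B1 = {0, 2, 3, 7}  B2 = {2, 3, 4, 7}  B3 = {2, 4, 6, 7}  B4 = {2, 5, 6, 7}  B5 = {1, 2, 6, 7}
Tree: B1–B2, B2–B3, B3–B4, B3–B5
The largest bag has 4 vertices, giving width 3; this decomposition certifies tw(G) ≤ 3. For the lower bound, the 4 vertices {0, 2, 3, 7} are pairwise adjacent, and any tree decomposition puts a clique entirely inside one bag — forcing width ≥ 3. The upper and lower bounds meet at 3, so that is the treewidth.

3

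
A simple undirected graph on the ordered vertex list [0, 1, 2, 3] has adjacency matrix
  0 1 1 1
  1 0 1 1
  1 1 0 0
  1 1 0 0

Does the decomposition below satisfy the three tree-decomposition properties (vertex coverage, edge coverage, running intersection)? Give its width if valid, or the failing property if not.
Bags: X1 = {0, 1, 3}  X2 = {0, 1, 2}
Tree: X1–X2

Yes; width 2.

Vertex coverage: the bags together contain {0, 1, 2, 3}, the full vertex set. Edge coverage: each edge of G has both endpoints in at least one bag. Running intersection: for every vertex, the bags containing it form a connected subtree. All three properties hold, so this is a valid tree decomposition of width max|bag| − 1 = 2, and hence tw(G) ≤ 2.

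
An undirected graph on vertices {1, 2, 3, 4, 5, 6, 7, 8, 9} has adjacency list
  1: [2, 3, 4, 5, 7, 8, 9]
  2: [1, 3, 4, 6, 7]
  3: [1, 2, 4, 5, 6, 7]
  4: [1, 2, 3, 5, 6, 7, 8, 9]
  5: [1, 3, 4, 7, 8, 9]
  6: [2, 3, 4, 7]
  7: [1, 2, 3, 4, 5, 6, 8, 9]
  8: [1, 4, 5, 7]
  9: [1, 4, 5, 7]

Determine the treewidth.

A width-4 tree decomposition is:
Bags: B1 = {1, 3, 4, 5, 7}  B2 = {1, 4, 5, 7, 8}  B3 = {1, 2, 3, 4, 7}  B4 = {2, 3, 4, 6, 7}  B5 = {1, 4, 5, 7, 9}
Tree: B1–B2, B1–B3, B3–B4, B2–B5
The largest bag has 5 vertices, giving width 4; this decomposition certifies tw(G) ≤ 4. For the lower bound, the 5 vertices {1, 2, 3, 4, 7} are pairwise adjacent, and any tree decomposition puts a clique entirely inside one bag — forcing width ≥ 4. Hence tw(G) = 4 exactly.

4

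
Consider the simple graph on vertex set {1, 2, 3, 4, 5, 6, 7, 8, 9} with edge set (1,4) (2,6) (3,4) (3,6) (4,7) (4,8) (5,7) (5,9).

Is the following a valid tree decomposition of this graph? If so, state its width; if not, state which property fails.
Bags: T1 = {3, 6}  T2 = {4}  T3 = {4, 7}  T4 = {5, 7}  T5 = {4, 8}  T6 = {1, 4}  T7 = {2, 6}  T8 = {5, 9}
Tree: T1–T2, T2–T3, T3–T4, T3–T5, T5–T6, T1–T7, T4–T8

A tree decomposition must satisfy three properties: every vertex lies in some bag; for every edge, both endpoints lie together in some bag; and for every vertex, the bags containing it form a connected subtree. Here edge (3,4) lies in no bag, so the decomposition is invalid.

No — edge (3,4) lies in no bag.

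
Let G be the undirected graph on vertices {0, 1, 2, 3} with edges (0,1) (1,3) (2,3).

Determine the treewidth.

1

A width-1 tree decomposition is:
Bags: B1 = {2, 3}  B2 = {1, 3}  B3 = {0, 1}
Tree: B1–B2, B2–B3
The largest bag has 2 vertices, giving width 1; this decomposition certifies tw(G) ≤ 1. G has an edge, so its treewidth is at least 1. Therefore the treewidth is 1.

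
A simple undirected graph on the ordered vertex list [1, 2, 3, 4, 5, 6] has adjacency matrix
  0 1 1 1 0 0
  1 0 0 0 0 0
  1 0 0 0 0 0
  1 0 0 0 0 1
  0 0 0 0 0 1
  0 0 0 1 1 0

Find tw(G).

1

A width-1 tree decomposition is:
Bags: B1 = {1, 3}  B2 = {1, 4}  B3 = {4, 6}  B4 = {1, 2}  B5 = {5, 6}
Tree: B1–B2, B2–B3, B2–B4, B3–B5
Every bag has size at most 2, so the width is 2 − 1 = 1 and tw(G) ≤ 1. Since G has at least one edge (e.g. 1–3), it is not an edgeless graph, so tw(G) ≥ 1. Combining the bounds, tw(G) = 1.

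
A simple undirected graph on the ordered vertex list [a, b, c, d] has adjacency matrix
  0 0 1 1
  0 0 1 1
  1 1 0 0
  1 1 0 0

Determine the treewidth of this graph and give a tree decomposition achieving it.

Treewidth 2.
One optimal decomposition is:
Bags: B1 = {a, c, d}  B2 = {b, c, d}
Tree: B1–B2

Every bag has size at most 3, so the width is 3 − 1 = 2 and tw(G) ≤ 2. For the lower bound, G contains the cycle d–a–c–b–d, so G is not a forest; only forests have treewidth ≤ 1, hence tw(G) ≥ 2. Therefore the treewidth is 2.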